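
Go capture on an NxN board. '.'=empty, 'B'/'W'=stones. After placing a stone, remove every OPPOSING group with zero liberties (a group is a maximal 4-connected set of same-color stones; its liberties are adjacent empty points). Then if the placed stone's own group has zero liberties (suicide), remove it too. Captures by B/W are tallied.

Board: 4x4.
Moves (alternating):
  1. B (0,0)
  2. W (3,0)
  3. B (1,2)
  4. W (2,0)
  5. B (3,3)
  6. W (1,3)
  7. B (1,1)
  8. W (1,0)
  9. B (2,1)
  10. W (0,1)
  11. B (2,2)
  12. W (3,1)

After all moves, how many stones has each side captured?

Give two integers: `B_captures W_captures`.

Move 1: B@(0,0) -> caps B=0 W=0
Move 2: W@(3,0) -> caps B=0 W=0
Move 3: B@(1,2) -> caps B=0 W=0
Move 4: W@(2,0) -> caps B=0 W=0
Move 5: B@(3,3) -> caps B=0 W=0
Move 6: W@(1,3) -> caps B=0 W=0
Move 7: B@(1,1) -> caps B=0 W=0
Move 8: W@(1,0) -> caps B=0 W=0
Move 9: B@(2,1) -> caps B=0 W=0
Move 10: W@(0,1) -> caps B=0 W=1
Move 11: B@(2,2) -> caps B=0 W=1
Move 12: W@(3,1) -> caps B=0 W=1

Answer: 0 1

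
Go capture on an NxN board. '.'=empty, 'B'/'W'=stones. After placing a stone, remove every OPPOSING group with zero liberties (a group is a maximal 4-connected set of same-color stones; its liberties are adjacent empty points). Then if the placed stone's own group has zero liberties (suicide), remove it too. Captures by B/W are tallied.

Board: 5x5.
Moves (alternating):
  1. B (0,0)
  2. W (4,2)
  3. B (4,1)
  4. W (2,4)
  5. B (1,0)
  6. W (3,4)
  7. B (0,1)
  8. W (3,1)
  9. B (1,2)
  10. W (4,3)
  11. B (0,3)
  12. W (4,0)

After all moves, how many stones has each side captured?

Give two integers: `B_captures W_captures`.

Answer: 0 1

Derivation:
Move 1: B@(0,0) -> caps B=0 W=0
Move 2: W@(4,2) -> caps B=0 W=0
Move 3: B@(4,1) -> caps B=0 W=0
Move 4: W@(2,4) -> caps B=0 W=0
Move 5: B@(1,0) -> caps B=0 W=0
Move 6: W@(3,4) -> caps B=0 W=0
Move 7: B@(0,1) -> caps B=0 W=0
Move 8: W@(3,1) -> caps B=0 W=0
Move 9: B@(1,2) -> caps B=0 W=0
Move 10: W@(4,3) -> caps B=0 W=0
Move 11: B@(0,3) -> caps B=0 W=0
Move 12: W@(4,0) -> caps B=0 W=1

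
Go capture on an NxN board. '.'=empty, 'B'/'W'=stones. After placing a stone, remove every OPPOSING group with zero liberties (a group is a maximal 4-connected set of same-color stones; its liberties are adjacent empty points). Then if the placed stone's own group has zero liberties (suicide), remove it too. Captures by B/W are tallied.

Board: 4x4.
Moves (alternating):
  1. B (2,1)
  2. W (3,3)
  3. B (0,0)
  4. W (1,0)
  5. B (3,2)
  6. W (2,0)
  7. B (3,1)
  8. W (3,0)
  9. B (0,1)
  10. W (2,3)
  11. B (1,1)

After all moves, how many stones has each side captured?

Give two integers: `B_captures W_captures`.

Answer: 3 0

Derivation:
Move 1: B@(2,1) -> caps B=0 W=0
Move 2: W@(3,3) -> caps B=0 W=0
Move 3: B@(0,0) -> caps B=0 W=0
Move 4: W@(1,0) -> caps B=0 W=0
Move 5: B@(3,2) -> caps B=0 W=0
Move 6: W@(2,0) -> caps B=0 W=0
Move 7: B@(3,1) -> caps B=0 W=0
Move 8: W@(3,0) -> caps B=0 W=0
Move 9: B@(0,1) -> caps B=0 W=0
Move 10: W@(2,3) -> caps B=0 W=0
Move 11: B@(1,1) -> caps B=3 W=0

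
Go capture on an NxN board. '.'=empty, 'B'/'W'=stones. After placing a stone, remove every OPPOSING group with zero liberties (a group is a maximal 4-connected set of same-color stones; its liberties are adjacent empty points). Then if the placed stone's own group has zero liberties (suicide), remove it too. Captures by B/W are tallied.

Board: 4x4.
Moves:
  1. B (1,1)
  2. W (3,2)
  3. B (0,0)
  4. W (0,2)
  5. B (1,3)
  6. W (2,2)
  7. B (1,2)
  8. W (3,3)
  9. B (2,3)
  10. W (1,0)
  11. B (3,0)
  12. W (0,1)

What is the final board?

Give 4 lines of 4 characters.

Move 1: B@(1,1) -> caps B=0 W=0
Move 2: W@(3,2) -> caps B=0 W=0
Move 3: B@(0,0) -> caps B=0 W=0
Move 4: W@(0,2) -> caps B=0 W=0
Move 5: B@(1,3) -> caps B=0 W=0
Move 6: W@(2,2) -> caps B=0 W=0
Move 7: B@(1,2) -> caps B=0 W=0
Move 8: W@(3,3) -> caps B=0 W=0
Move 9: B@(2,3) -> caps B=0 W=0
Move 10: W@(1,0) -> caps B=0 W=0
Move 11: B@(3,0) -> caps B=0 W=0
Move 12: W@(0,1) -> caps B=0 W=1

Answer: .WW.
WBBB
..WB
B.WW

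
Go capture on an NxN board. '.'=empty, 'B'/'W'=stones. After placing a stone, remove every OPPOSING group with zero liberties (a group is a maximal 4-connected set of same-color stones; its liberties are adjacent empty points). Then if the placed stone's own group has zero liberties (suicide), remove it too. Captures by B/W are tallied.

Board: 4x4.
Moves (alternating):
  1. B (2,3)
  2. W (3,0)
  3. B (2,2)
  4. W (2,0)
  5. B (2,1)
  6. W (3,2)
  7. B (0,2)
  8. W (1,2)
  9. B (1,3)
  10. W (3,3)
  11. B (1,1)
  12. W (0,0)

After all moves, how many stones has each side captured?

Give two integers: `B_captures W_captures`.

Move 1: B@(2,3) -> caps B=0 W=0
Move 2: W@(3,0) -> caps B=0 W=0
Move 3: B@(2,2) -> caps B=0 W=0
Move 4: W@(2,0) -> caps B=0 W=0
Move 5: B@(2,1) -> caps B=0 W=0
Move 6: W@(3,2) -> caps B=0 W=0
Move 7: B@(0,2) -> caps B=0 W=0
Move 8: W@(1,2) -> caps B=0 W=0
Move 9: B@(1,3) -> caps B=0 W=0
Move 10: W@(3,3) -> caps B=0 W=0
Move 11: B@(1,1) -> caps B=1 W=0
Move 12: W@(0,0) -> caps B=1 W=0

Answer: 1 0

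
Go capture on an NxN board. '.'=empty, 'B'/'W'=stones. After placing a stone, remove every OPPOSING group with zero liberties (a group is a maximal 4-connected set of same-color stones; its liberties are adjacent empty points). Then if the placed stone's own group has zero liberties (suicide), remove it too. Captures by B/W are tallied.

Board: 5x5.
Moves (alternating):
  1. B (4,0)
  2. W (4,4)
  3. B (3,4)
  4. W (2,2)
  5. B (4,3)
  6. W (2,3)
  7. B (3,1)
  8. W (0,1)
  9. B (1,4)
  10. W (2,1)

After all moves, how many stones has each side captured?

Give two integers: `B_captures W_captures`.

Answer: 1 0

Derivation:
Move 1: B@(4,0) -> caps B=0 W=0
Move 2: W@(4,4) -> caps B=0 W=0
Move 3: B@(3,4) -> caps B=0 W=0
Move 4: W@(2,2) -> caps B=0 W=0
Move 5: B@(4,3) -> caps B=1 W=0
Move 6: W@(2,3) -> caps B=1 W=0
Move 7: B@(3,1) -> caps B=1 W=0
Move 8: W@(0,1) -> caps B=1 W=0
Move 9: B@(1,4) -> caps B=1 W=0
Move 10: W@(2,1) -> caps B=1 W=0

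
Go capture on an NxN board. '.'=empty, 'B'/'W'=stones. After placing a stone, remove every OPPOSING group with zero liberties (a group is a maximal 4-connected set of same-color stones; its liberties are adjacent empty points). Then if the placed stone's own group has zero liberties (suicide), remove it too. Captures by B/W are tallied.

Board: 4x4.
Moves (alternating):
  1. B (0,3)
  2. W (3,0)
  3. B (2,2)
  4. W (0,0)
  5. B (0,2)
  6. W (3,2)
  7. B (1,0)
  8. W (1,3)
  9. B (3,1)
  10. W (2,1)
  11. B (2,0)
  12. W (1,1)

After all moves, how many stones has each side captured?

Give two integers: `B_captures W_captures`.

Answer: 0 3

Derivation:
Move 1: B@(0,3) -> caps B=0 W=0
Move 2: W@(3,0) -> caps B=0 W=0
Move 3: B@(2,2) -> caps B=0 W=0
Move 4: W@(0,0) -> caps B=0 W=0
Move 5: B@(0,2) -> caps B=0 W=0
Move 6: W@(3,2) -> caps B=0 W=0
Move 7: B@(1,0) -> caps B=0 W=0
Move 8: W@(1,3) -> caps B=0 W=0
Move 9: B@(3,1) -> caps B=0 W=0
Move 10: W@(2,1) -> caps B=0 W=1
Move 11: B@(2,0) -> caps B=0 W=1
Move 12: W@(1,1) -> caps B=0 W=3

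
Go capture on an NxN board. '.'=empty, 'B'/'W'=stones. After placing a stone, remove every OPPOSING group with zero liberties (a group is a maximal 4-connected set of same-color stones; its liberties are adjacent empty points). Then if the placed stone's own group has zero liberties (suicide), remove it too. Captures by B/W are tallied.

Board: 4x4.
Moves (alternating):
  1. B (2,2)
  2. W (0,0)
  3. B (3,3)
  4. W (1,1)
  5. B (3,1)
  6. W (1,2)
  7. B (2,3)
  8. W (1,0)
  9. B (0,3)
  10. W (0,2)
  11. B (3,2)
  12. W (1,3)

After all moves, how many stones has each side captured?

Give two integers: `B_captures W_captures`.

Answer: 0 1

Derivation:
Move 1: B@(2,2) -> caps B=0 W=0
Move 2: W@(0,0) -> caps B=0 W=0
Move 3: B@(3,3) -> caps B=0 W=0
Move 4: W@(1,1) -> caps B=0 W=0
Move 5: B@(3,1) -> caps B=0 W=0
Move 6: W@(1,2) -> caps B=0 W=0
Move 7: B@(2,3) -> caps B=0 W=0
Move 8: W@(1,0) -> caps B=0 W=0
Move 9: B@(0,3) -> caps B=0 W=0
Move 10: W@(0,2) -> caps B=0 W=0
Move 11: B@(3,2) -> caps B=0 W=0
Move 12: W@(1,3) -> caps B=0 W=1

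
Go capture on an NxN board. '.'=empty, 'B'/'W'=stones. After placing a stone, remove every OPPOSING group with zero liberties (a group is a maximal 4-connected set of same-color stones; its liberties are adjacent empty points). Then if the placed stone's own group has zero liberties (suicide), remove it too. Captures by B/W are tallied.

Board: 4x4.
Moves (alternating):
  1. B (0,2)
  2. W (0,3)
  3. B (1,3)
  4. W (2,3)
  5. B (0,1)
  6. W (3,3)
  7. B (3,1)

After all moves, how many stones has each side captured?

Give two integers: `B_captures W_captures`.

Move 1: B@(0,2) -> caps B=0 W=0
Move 2: W@(0,3) -> caps B=0 W=0
Move 3: B@(1,3) -> caps B=1 W=0
Move 4: W@(2,3) -> caps B=1 W=0
Move 5: B@(0,1) -> caps B=1 W=0
Move 6: W@(3,3) -> caps B=1 W=0
Move 7: B@(3,1) -> caps B=1 W=0

Answer: 1 0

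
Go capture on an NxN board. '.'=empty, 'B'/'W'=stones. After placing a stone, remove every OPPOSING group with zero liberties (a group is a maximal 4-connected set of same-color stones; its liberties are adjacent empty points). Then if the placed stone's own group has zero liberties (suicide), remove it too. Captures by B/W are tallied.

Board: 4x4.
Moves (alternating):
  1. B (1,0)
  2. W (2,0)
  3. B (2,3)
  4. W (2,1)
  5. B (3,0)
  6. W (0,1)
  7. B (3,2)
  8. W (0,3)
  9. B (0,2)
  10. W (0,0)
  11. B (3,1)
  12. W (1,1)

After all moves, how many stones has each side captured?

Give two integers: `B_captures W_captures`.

Answer: 0 1

Derivation:
Move 1: B@(1,0) -> caps B=0 W=0
Move 2: W@(2,0) -> caps B=0 W=0
Move 3: B@(2,3) -> caps B=0 W=0
Move 4: W@(2,1) -> caps B=0 W=0
Move 5: B@(3,0) -> caps B=0 W=0
Move 6: W@(0,1) -> caps B=0 W=0
Move 7: B@(3,2) -> caps B=0 W=0
Move 8: W@(0,3) -> caps B=0 W=0
Move 9: B@(0,2) -> caps B=0 W=0
Move 10: W@(0,0) -> caps B=0 W=0
Move 11: B@(3,1) -> caps B=0 W=0
Move 12: W@(1,1) -> caps B=0 W=1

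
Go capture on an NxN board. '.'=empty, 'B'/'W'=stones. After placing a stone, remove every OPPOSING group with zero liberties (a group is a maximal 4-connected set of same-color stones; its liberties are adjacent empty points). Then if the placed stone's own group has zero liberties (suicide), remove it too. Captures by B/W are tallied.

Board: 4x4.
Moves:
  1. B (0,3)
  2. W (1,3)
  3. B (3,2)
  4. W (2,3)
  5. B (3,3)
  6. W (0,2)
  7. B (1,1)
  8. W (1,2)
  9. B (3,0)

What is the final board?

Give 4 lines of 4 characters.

Answer: ..W.
.BWW
...W
B.BB

Derivation:
Move 1: B@(0,3) -> caps B=0 W=0
Move 2: W@(1,3) -> caps B=0 W=0
Move 3: B@(3,2) -> caps B=0 W=0
Move 4: W@(2,3) -> caps B=0 W=0
Move 5: B@(3,3) -> caps B=0 W=0
Move 6: W@(0,2) -> caps B=0 W=1
Move 7: B@(1,1) -> caps B=0 W=1
Move 8: W@(1,2) -> caps B=0 W=1
Move 9: B@(3,0) -> caps B=0 W=1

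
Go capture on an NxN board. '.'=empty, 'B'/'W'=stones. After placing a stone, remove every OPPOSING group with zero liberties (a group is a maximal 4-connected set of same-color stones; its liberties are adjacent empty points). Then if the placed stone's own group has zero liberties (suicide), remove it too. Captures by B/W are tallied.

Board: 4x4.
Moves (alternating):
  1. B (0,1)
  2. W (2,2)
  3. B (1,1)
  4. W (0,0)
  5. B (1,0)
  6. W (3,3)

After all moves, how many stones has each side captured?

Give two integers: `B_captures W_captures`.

Move 1: B@(0,1) -> caps B=0 W=0
Move 2: W@(2,2) -> caps B=0 W=0
Move 3: B@(1,1) -> caps B=0 W=0
Move 4: W@(0,0) -> caps B=0 W=0
Move 5: B@(1,0) -> caps B=1 W=0
Move 6: W@(3,3) -> caps B=1 W=0

Answer: 1 0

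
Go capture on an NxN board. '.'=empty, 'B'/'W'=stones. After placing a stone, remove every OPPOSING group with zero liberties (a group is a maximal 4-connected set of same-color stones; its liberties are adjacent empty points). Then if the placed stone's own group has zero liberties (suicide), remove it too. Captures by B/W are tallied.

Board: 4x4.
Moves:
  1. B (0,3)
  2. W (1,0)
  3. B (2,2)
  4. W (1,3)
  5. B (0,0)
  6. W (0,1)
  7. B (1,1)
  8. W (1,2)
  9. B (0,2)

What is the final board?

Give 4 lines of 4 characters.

Answer: .W..
WBWW
..B.
....

Derivation:
Move 1: B@(0,3) -> caps B=0 W=0
Move 2: W@(1,0) -> caps B=0 W=0
Move 3: B@(2,2) -> caps B=0 W=0
Move 4: W@(1,3) -> caps B=0 W=0
Move 5: B@(0,0) -> caps B=0 W=0
Move 6: W@(0,1) -> caps B=0 W=1
Move 7: B@(1,1) -> caps B=0 W=1
Move 8: W@(1,2) -> caps B=0 W=1
Move 9: B@(0,2) -> caps B=0 W=1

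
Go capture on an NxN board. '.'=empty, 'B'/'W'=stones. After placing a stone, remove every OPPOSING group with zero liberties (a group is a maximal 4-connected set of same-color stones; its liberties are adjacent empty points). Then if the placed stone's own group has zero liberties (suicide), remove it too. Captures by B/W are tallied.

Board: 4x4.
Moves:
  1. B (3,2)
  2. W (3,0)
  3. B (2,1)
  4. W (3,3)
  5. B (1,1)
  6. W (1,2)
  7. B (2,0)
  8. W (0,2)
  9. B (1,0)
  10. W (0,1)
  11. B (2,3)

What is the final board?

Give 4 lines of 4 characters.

Move 1: B@(3,2) -> caps B=0 W=0
Move 2: W@(3,0) -> caps B=0 W=0
Move 3: B@(2,1) -> caps B=0 W=0
Move 4: W@(3,3) -> caps B=0 W=0
Move 5: B@(1,1) -> caps B=0 W=0
Move 6: W@(1,2) -> caps B=0 W=0
Move 7: B@(2,0) -> caps B=0 W=0
Move 8: W@(0,2) -> caps B=0 W=0
Move 9: B@(1,0) -> caps B=0 W=0
Move 10: W@(0,1) -> caps B=0 W=0
Move 11: B@(2,3) -> caps B=1 W=0

Answer: .WW.
BBW.
BB.B
W.B.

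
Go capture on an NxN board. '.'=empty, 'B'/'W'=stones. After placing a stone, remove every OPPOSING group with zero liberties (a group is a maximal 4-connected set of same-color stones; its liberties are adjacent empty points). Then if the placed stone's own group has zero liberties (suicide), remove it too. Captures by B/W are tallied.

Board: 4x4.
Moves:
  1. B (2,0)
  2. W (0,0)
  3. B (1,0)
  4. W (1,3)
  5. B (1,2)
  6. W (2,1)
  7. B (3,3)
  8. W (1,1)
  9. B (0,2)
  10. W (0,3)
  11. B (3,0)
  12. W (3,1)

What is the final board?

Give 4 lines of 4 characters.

Move 1: B@(2,0) -> caps B=0 W=0
Move 2: W@(0,0) -> caps B=0 W=0
Move 3: B@(1,0) -> caps B=0 W=0
Move 4: W@(1,3) -> caps B=0 W=0
Move 5: B@(1,2) -> caps B=0 W=0
Move 6: W@(2,1) -> caps B=0 W=0
Move 7: B@(3,3) -> caps B=0 W=0
Move 8: W@(1,1) -> caps B=0 W=0
Move 9: B@(0,2) -> caps B=0 W=0
Move 10: W@(0,3) -> caps B=0 W=0
Move 11: B@(3,0) -> caps B=0 W=0
Move 12: W@(3,1) -> caps B=0 W=3

Answer: W.BW
.WBW
.W..
.W.B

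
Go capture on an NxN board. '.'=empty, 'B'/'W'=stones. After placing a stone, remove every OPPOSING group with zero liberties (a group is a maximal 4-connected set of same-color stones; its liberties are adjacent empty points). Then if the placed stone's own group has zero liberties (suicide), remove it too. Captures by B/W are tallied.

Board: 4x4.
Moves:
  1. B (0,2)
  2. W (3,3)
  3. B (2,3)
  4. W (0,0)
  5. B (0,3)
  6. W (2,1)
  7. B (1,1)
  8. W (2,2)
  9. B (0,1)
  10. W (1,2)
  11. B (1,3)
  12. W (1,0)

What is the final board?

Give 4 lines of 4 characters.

Move 1: B@(0,2) -> caps B=0 W=0
Move 2: W@(3,3) -> caps B=0 W=0
Move 3: B@(2,3) -> caps B=0 W=0
Move 4: W@(0,0) -> caps B=0 W=0
Move 5: B@(0,3) -> caps B=0 W=0
Move 6: W@(2,1) -> caps B=0 W=0
Move 7: B@(1,1) -> caps B=0 W=0
Move 8: W@(2,2) -> caps B=0 W=0
Move 9: B@(0,1) -> caps B=0 W=0
Move 10: W@(1,2) -> caps B=0 W=0
Move 11: B@(1,3) -> caps B=0 W=0
Move 12: W@(1,0) -> caps B=0 W=6

Answer: W...
W.W.
.WW.
...W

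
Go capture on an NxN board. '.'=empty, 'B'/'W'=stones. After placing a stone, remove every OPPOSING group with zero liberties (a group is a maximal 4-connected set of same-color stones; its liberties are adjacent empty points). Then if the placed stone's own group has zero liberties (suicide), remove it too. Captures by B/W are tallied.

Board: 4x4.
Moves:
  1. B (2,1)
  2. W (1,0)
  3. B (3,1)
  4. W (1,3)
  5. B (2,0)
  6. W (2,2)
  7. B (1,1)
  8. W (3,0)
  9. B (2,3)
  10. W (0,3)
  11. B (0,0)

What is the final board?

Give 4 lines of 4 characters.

Answer: B..W
.B.W
BBWB
.B..

Derivation:
Move 1: B@(2,1) -> caps B=0 W=0
Move 2: W@(1,0) -> caps B=0 W=0
Move 3: B@(3,1) -> caps B=0 W=0
Move 4: W@(1,3) -> caps B=0 W=0
Move 5: B@(2,0) -> caps B=0 W=0
Move 6: W@(2,2) -> caps B=0 W=0
Move 7: B@(1,1) -> caps B=0 W=0
Move 8: W@(3,0) -> caps B=0 W=0
Move 9: B@(2,3) -> caps B=0 W=0
Move 10: W@(0,3) -> caps B=0 W=0
Move 11: B@(0,0) -> caps B=1 W=0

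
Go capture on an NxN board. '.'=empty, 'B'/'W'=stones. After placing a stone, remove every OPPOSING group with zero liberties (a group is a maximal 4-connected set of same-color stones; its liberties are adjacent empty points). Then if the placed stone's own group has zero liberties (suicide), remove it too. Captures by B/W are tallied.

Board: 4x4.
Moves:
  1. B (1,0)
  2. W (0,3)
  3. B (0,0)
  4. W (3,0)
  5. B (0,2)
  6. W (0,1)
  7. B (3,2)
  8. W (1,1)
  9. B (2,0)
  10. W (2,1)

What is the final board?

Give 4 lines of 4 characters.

Move 1: B@(1,0) -> caps B=0 W=0
Move 2: W@(0,3) -> caps B=0 W=0
Move 3: B@(0,0) -> caps B=0 W=0
Move 4: W@(3,0) -> caps B=0 W=0
Move 5: B@(0,2) -> caps B=0 W=0
Move 6: W@(0,1) -> caps B=0 W=0
Move 7: B@(3,2) -> caps B=0 W=0
Move 8: W@(1,1) -> caps B=0 W=0
Move 9: B@(2,0) -> caps B=0 W=0
Move 10: W@(2,1) -> caps B=0 W=3

Answer: .WBW
.W..
.W..
W.B.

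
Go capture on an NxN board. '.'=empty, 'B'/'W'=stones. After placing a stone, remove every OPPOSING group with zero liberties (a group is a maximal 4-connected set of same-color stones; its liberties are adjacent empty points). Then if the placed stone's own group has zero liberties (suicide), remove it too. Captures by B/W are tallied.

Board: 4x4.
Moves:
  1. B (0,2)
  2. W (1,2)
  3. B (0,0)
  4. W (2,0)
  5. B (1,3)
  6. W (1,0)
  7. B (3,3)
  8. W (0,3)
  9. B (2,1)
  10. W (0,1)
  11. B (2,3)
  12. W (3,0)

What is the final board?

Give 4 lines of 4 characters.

Answer: .WB.
W.WB
WB.B
W..B

Derivation:
Move 1: B@(0,2) -> caps B=0 W=0
Move 2: W@(1,2) -> caps B=0 W=0
Move 3: B@(0,0) -> caps B=0 W=0
Move 4: W@(2,0) -> caps B=0 W=0
Move 5: B@(1,3) -> caps B=0 W=0
Move 6: W@(1,0) -> caps B=0 W=0
Move 7: B@(3,3) -> caps B=0 W=0
Move 8: W@(0,3) -> caps B=0 W=0
Move 9: B@(2,1) -> caps B=0 W=0
Move 10: W@(0,1) -> caps B=0 W=1
Move 11: B@(2,3) -> caps B=0 W=1
Move 12: W@(3,0) -> caps B=0 W=1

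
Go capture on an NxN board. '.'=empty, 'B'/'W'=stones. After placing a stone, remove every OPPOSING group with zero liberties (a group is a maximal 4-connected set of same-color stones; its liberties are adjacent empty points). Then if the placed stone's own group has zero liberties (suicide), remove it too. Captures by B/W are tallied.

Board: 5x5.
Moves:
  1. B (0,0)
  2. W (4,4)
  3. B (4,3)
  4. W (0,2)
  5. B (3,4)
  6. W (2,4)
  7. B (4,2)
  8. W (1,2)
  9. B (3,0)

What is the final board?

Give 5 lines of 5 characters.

Move 1: B@(0,0) -> caps B=0 W=0
Move 2: W@(4,4) -> caps B=0 W=0
Move 3: B@(4,3) -> caps B=0 W=0
Move 4: W@(0,2) -> caps B=0 W=0
Move 5: B@(3,4) -> caps B=1 W=0
Move 6: W@(2,4) -> caps B=1 W=0
Move 7: B@(4,2) -> caps B=1 W=0
Move 8: W@(1,2) -> caps B=1 W=0
Move 9: B@(3,0) -> caps B=1 W=0

Answer: B.W..
..W..
....W
B...B
..BB.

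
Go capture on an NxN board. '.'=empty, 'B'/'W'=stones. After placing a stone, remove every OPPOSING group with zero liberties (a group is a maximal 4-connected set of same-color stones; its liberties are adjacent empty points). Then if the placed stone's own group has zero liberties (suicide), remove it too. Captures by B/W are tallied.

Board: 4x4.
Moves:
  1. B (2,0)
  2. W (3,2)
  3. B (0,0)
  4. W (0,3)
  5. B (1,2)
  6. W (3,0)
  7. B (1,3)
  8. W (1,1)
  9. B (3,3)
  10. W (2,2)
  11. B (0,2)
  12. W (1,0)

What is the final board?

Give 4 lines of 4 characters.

Answer: B.B.
WWBB
B.W.
W.WB

Derivation:
Move 1: B@(2,0) -> caps B=0 W=0
Move 2: W@(3,2) -> caps B=0 W=0
Move 3: B@(0,0) -> caps B=0 W=0
Move 4: W@(0,3) -> caps B=0 W=0
Move 5: B@(1,2) -> caps B=0 W=0
Move 6: W@(3,0) -> caps B=0 W=0
Move 7: B@(1,3) -> caps B=0 W=0
Move 8: W@(1,1) -> caps B=0 W=0
Move 9: B@(3,3) -> caps B=0 W=0
Move 10: W@(2,2) -> caps B=0 W=0
Move 11: B@(0,2) -> caps B=1 W=0
Move 12: W@(1,0) -> caps B=1 W=0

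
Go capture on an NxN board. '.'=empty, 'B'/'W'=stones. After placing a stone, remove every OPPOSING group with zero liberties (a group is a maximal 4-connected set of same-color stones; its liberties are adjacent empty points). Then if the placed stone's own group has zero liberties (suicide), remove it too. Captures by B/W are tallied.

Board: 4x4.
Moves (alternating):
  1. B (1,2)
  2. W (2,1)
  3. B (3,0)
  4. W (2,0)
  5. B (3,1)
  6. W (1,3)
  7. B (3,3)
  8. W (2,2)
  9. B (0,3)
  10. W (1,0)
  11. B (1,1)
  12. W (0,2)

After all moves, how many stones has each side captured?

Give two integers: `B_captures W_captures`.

Answer: 0 1

Derivation:
Move 1: B@(1,2) -> caps B=0 W=0
Move 2: W@(2,1) -> caps B=0 W=0
Move 3: B@(3,0) -> caps B=0 W=0
Move 4: W@(2,0) -> caps B=0 W=0
Move 5: B@(3,1) -> caps B=0 W=0
Move 6: W@(1,3) -> caps B=0 W=0
Move 7: B@(3,3) -> caps B=0 W=0
Move 8: W@(2,2) -> caps B=0 W=0
Move 9: B@(0,3) -> caps B=0 W=0
Move 10: W@(1,0) -> caps B=0 W=0
Move 11: B@(1,1) -> caps B=0 W=0
Move 12: W@(0,2) -> caps B=0 W=1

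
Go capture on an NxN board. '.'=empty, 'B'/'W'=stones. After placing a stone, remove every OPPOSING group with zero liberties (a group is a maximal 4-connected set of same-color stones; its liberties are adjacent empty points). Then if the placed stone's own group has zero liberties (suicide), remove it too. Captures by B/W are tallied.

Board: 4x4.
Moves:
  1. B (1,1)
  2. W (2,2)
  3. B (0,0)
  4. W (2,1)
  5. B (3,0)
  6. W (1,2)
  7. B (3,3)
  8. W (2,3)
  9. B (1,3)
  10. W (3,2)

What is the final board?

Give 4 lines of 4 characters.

Move 1: B@(1,1) -> caps B=0 W=0
Move 2: W@(2,2) -> caps B=0 W=0
Move 3: B@(0,0) -> caps B=0 W=0
Move 4: W@(2,1) -> caps B=0 W=0
Move 5: B@(3,0) -> caps B=0 W=0
Move 6: W@(1,2) -> caps B=0 W=0
Move 7: B@(3,3) -> caps B=0 W=0
Move 8: W@(2,3) -> caps B=0 W=0
Move 9: B@(1,3) -> caps B=0 W=0
Move 10: W@(3,2) -> caps B=0 W=1

Answer: B...
.BWB
.WWW
B.W.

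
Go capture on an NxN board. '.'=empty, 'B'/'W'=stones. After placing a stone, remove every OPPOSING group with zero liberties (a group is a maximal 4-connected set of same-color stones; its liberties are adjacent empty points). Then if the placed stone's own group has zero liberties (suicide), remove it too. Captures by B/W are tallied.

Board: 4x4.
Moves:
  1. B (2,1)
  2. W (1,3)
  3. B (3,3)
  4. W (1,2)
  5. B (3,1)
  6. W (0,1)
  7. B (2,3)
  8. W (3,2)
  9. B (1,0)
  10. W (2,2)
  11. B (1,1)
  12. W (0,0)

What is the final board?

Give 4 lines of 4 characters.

Answer: WW..
BBWW
.BW.
.BW.

Derivation:
Move 1: B@(2,1) -> caps B=0 W=0
Move 2: W@(1,3) -> caps B=0 W=0
Move 3: B@(3,3) -> caps B=0 W=0
Move 4: W@(1,2) -> caps B=0 W=0
Move 5: B@(3,1) -> caps B=0 W=0
Move 6: W@(0,1) -> caps B=0 W=0
Move 7: B@(2,3) -> caps B=0 W=0
Move 8: W@(3,2) -> caps B=0 W=0
Move 9: B@(1,0) -> caps B=0 W=0
Move 10: W@(2,2) -> caps B=0 W=2
Move 11: B@(1,1) -> caps B=0 W=2
Move 12: W@(0,0) -> caps B=0 W=2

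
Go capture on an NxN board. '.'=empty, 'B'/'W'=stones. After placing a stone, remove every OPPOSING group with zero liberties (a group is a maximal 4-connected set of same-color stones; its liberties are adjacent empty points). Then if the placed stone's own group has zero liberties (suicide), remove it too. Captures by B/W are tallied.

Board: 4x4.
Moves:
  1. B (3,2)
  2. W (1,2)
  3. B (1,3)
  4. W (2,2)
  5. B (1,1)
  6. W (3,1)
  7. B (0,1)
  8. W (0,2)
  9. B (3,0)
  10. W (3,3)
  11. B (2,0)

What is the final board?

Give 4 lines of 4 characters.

Move 1: B@(3,2) -> caps B=0 W=0
Move 2: W@(1,2) -> caps B=0 W=0
Move 3: B@(1,3) -> caps B=0 W=0
Move 4: W@(2,2) -> caps B=0 W=0
Move 5: B@(1,1) -> caps B=0 W=0
Move 6: W@(3,1) -> caps B=0 W=0
Move 7: B@(0,1) -> caps B=0 W=0
Move 8: W@(0,2) -> caps B=0 W=0
Move 9: B@(3,0) -> caps B=0 W=0
Move 10: W@(3,3) -> caps B=0 W=1
Move 11: B@(2,0) -> caps B=0 W=1

Answer: .BW.
.BWB
B.W.
BW.W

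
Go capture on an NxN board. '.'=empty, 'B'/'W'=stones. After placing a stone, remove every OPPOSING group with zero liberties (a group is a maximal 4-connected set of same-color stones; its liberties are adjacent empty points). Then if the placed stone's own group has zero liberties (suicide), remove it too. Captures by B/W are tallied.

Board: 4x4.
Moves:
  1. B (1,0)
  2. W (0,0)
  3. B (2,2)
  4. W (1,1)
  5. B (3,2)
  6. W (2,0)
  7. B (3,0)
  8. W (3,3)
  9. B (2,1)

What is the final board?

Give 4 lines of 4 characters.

Move 1: B@(1,0) -> caps B=0 W=0
Move 2: W@(0,0) -> caps B=0 W=0
Move 3: B@(2,2) -> caps B=0 W=0
Move 4: W@(1,1) -> caps B=0 W=0
Move 5: B@(3,2) -> caps B=0 W=0
Move 6: W@(2,0) -> caps B=0 W=1
Move 7: B@(3,0) -> caps B=0 W=1
Move 8: W@(3,3) -> caps B=0 W=1
Move 9: B@(2,1) -> caps B=0 W=1

Answer: W...
.W..
WBB.
B.BW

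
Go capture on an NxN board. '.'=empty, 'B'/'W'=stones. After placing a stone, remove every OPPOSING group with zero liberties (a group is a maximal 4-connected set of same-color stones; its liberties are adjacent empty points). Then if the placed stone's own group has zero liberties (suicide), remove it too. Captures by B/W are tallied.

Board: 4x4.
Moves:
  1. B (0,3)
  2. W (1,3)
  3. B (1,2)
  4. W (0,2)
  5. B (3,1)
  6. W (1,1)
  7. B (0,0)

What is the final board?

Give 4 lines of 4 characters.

Answer: B.W.
.WBW
....
.B..

Derivation:
Move 1: B@(0,3) -> caps B=0 W=0
Move 2: W@(1,3) -> caps B=0 W=0
Move 3: B@(1,2) -> caps B=0 W=0
Move 4: W@(0,2) -> caps B=0 W=1
Move 5: B@(3,1) -> caps B=0 W=1
Move 6: W@(1,1) -> caps B=0 W=1
Move 7: B@(0,0) -> caps B=0 W=1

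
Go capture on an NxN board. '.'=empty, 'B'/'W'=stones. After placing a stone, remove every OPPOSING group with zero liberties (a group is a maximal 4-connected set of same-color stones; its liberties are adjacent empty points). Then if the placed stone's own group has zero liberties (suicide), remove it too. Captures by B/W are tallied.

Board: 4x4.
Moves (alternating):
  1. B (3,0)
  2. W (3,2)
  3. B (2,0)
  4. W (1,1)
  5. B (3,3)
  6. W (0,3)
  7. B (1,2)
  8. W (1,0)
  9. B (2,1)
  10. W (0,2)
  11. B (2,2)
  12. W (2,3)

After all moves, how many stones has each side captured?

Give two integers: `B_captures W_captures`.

Answer: 0 1

Derivation:
Move 1: B@(3,0) -> caps B=0 W=0
Move 2: W@(3,2) -> caps B=0 W=0
Move 3: B@(2,0) -> caps B=0 W=0
Move 4: W@(1,1) -> caps B=0 W=0
Move 5: B@(3,3) -> caps B=0 W=0
Move 6: W@(0,3) -> caps B=0 W=0
Move 7: B@(1,2) -> caps B=0 W=0
Move 8: W@(1,0) -> caps B=0 W=0
Move 9: B@(2,1) -> caps B=0 W=0
Move 10: W@(0,2) -> caps B=0 W=0
Move 11: B@(2,2) -> caps B=0 W=0
Move 12: W@(2,3) -> caps B=0 W=1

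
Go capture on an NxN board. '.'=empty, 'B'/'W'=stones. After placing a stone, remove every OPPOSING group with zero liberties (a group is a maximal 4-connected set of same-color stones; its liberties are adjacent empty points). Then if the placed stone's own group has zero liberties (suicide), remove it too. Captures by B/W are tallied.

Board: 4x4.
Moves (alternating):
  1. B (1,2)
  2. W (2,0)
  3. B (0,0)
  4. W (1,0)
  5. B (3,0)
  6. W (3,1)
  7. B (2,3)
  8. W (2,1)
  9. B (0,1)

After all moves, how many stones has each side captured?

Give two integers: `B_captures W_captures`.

Answer: 0 1

Derivation:
Move 1: B@(1,2) -> caps B=0 W=0
Move 2: W@(2,0) -> caps B=0 W=0
Move 3: B@(0,0) -> caps B=0 W=0
Move 4: W@(1,0) -> caps B=0 W=0
Move 5: B@(3,0) -> caps B=0 W=0
Move 6: W@(3,1) -> caps B=0 W=1
Move 7: B@(2,3) -> caps B=0 W=1
Move 8: W@(2,1) -> caps B=0 W=1
Move 9: B@(0,1) -> caps B=0 W=1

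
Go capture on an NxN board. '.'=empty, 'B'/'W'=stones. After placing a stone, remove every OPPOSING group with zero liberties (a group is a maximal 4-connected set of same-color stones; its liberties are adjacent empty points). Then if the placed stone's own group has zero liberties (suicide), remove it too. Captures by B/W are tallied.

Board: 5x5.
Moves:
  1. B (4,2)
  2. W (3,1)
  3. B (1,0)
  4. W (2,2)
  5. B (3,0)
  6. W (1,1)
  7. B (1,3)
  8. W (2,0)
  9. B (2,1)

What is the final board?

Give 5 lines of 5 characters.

Answer: .....
BW.B.
.BW..
BW...
..B..

Derivation:
Move 1: B@(4,2) -> caps B=0 W=0
Move 2: W@(3,1) -> caps B=0 W=0
Move 3: B@(1,0) -> caps B=0 W=0
Move 4: W@(2,2) -> caps B=0 W=0
Move 5: B@(3,0) -> caps B=0 W=0
Move 6: W@(1,1) -> caps B=0 W=0
Move 7: B@(1,3) -> caps B=0 W=0
Move 8: W@(2,0) -> caps B=0 W=0
Move 9: B@(2,1) -> caps B=1 W=0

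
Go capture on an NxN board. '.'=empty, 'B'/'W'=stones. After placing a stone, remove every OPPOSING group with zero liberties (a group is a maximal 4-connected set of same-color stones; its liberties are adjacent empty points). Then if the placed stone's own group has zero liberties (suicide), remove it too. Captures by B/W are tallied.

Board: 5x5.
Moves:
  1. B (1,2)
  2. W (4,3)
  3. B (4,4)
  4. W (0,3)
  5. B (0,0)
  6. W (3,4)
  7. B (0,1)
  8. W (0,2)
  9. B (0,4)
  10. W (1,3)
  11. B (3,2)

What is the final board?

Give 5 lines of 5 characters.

Answer: BBWWB
..BW.
.....
..B.W
...W.

Derivation:
Move 1: B@(1,2) -> caps B=0 W=0
Move 2: W@(4,3) -> caps B=0 W=0
Move 3: B@(4,4) -> caps B=0 W=0
Move 4: W@(0,3) -> caps B=0 W=0
Move 5: B@(0,0) -> caps B=0 W=0
Move 6: W@(3,4) -> caps B=0 W=1
Move 7: B@(0,1) -> caps B=0 W=1
Move 8: W@(0,2) -> caps B=0 W=1
Move 9: B@(0,4) -> caps B=0 W=1
Move 10: W@(1,3) -> caps B=0 W=1
Move 11: B@(3,2) -> caps B=0 W=1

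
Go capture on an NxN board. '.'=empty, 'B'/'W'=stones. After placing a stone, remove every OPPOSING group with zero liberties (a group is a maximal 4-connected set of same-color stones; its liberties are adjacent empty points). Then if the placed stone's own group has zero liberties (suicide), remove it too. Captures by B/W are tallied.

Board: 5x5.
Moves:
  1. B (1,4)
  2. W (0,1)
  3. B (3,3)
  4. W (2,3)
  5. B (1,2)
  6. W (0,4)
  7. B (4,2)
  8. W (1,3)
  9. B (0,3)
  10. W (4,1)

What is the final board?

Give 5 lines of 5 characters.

Move 1: B@(1,4) -> caps B=0 W=0
Move 2: W@(0,1) -> caps B=0 W=0
Move 3: B@(3,3) -> caps B=0 W=0
Move 4: W@(2,3) -> caps B=0 W=0
Move 5: B@(1,2) -> caps B=0 W=0
Move 6: W@(0,4) -> caps B=0 W=0
Move 7: B@(4,2) -> caps B=0 W=0
Move 8: W@(1,3) -> caps B=0 W=0
Move 9: B@(0,3) -> caps B=1 W=0
Move 10: W@(4,1) -> caps B=1 W=0

Answer: .W.B.
..BWB
...W.
...B.
.WB..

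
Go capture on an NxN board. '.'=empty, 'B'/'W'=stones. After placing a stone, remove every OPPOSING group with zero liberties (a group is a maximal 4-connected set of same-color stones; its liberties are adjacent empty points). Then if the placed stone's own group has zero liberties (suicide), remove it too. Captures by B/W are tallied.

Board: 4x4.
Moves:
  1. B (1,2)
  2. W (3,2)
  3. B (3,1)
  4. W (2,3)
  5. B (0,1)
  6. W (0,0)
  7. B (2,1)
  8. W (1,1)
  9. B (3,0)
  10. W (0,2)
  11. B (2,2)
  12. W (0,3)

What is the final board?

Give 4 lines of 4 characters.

Answer: W.WW
.WB.
.BBW
BBW.

Derivation:
Move 1: B@(1,2) -> caps B=0 W=0
Move 2: W@(3,2) -> caps B=0 W=0
Move 3: B@(3,1) -> caps B=0 W=0
Move 4: W@(2,3) -> caps B=0 W=0
Move 5: B@(0,1) -> caps B=0 W=0
Move 6: W@(0,0) -> caps B=0 W=0
Move 7: B@(2,1) -> caps B=0 W=0
Move 8: W@(1,1) -> caps B=0 W=0
Move 9: B@(3,0) -> caps B=0 W=0
Move 10: W@(0,2) -> caps B=0 W=1
Move 11: B@(2,2) -> caps B=0 W=1
Move 12: W@(0,3) -> caps B=0 W=1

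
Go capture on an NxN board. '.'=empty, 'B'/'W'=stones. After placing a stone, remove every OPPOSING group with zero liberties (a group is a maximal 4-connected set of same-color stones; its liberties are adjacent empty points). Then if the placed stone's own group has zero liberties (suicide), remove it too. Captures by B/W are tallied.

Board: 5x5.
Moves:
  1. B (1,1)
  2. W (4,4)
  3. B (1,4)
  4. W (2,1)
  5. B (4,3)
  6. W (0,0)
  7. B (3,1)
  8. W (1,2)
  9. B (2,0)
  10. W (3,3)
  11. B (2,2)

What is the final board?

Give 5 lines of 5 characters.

Answer: W....
.BW.B
B.B..
.B.W.
...BW

Derivation:
Move 1: B@(1,1) -> caps B=0 W=0
Move 2: W@(4,4) -> caps B=0 W=0
Move 3: B@(1,4) -> caps B=0 W=0
Move 4: W@(2,1) -> caps B=0 W=0
Move 5: B@(4,3) -> caps B=0 W=0
Move 6: W@(0,0) -> caps B=0 W=0
Move 7: B@(3,1) -> caps B=0 W=0
Move 8: W@(1,2) -> caps B=0 W=0
Move 9: B@(2,0) -> caps B=0 W=0
Move 10: W@(3,3) -> caps B=0 W=0
Move 11: B@(2,2) -> caps B=1 W=0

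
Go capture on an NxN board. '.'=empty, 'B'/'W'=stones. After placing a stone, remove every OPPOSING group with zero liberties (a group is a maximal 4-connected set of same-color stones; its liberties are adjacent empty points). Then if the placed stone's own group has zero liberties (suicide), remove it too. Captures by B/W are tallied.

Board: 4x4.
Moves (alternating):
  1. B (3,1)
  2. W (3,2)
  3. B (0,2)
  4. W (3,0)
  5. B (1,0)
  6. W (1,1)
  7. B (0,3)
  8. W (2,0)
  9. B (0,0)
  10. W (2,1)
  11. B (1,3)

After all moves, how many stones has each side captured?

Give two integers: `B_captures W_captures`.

Move 1: B@(3,1) -> caps B=0 W=0
Move 2: W@(3,2) -> caps B=0 W=0
Move 3: B@(0,2) -> caps B=0 W=0
Move 4: W@(3,0) -> caps B=0 W=0
Move 5: B@(1,0) -> caps B=0 W=0
Move 6: W@(1,1) -> caps B=0 W=0
Move 7: B@(0,3) -> caps B=0 W=0
Move 8: W@(2,0) -> caps B=0 W=0
Move 9: B@(0,0) -> caps B=0 W=0
Move 10: W@(2,1) -> caps B=0 W=1
Move 11: B@(1,3) -> caps B=0 W=1

Answer: 0 1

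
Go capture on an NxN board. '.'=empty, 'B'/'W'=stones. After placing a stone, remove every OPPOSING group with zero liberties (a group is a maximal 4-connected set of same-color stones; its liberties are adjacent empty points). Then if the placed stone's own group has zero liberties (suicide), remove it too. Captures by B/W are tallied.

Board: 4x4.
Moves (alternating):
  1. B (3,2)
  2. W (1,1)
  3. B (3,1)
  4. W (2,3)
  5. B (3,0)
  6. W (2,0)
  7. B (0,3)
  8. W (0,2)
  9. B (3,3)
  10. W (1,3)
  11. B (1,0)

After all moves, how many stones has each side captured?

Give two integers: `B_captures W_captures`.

Answer: 0 1

Derivation:
Move 1: B@(3,2) -> caps B=0 W=0
Move 2: W@(1,1) -> caps B=0 W=0
Move 3: B@(3,1) -> caps B=0 W=0
Move 4: W@(2,3) -> caps B=0 W=0
Move 5: B@(3,0) -> caps B=0 W=0
Move 6: W@(2,0) -> caps B=0 W=0
Move 7: B@(0,3) -> caps B=0 W=0
Move 8: W@(0,2) -> caps B=0 W=0
Move 9: B@(3,3) -> caps B=0 W=0
Move 10: W@(1,3) -> caps B=0 W=1
Move 11: B@(1,0) -> caps B=0 W=1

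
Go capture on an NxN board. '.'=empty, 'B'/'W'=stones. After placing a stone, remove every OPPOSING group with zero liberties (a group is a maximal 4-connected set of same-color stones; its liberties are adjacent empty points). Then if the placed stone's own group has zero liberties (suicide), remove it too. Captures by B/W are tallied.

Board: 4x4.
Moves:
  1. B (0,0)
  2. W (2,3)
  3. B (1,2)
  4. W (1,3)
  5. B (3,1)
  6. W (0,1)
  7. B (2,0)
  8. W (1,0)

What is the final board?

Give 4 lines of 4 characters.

Move 1: B@(0,0) -> caps B=0 W=0
Move 2: W@(2,3) -> caps B=0 W=0
Move 3: B@(1,2) -> caps B=0 W=0
Move 4: W@(1,3) -> caps B=0 W=0
Move 5: B@(3,1) -> caps B=0 W=0
Move 6: W@(0,1) -> caps B=0 W=0
Move 7: B@(2,0) -> caps B=0 W=0
Move 8: W@(1,0) -> caps B=0 W=1

Answer: .W..
W.BW
B..W
.B..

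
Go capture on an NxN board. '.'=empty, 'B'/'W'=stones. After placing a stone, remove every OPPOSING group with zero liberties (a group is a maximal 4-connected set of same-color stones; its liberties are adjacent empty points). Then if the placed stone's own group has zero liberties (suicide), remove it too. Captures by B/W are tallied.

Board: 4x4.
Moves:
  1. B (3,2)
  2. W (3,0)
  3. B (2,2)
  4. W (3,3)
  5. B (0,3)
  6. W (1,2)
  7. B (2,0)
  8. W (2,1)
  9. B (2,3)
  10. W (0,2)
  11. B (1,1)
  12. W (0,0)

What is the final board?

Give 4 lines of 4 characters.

Answer: W.WB
.BW.
BWBB
W.B.

Derivation:
Move 1: B@(3,2) -> caps B=0 W=0
Move 2: W@(3,0) -> caps B=0 W=0
Move 3: B@(2,2) -> caps B=0 W=0
Move 4: W@(3,3) -> caps B=0 W=0
Move 5: B@(0,3) -> caps B=0 W=0
Move 6: W@(1,2) -> caps B=0 W=0
Move 7: B@(2,0) -> caps B=0 W=0
Move 8: W@(2,1) -> caps B=0 W=0
Move 9: B@(2,3) -> caps B=1 W=0
Move 10: W@(0,2) -> caps B=1 W=0
Move 11: B@(1,1) -> caps B=1 W=0
Move 12: W@(0,0) -> caps B=1 W=0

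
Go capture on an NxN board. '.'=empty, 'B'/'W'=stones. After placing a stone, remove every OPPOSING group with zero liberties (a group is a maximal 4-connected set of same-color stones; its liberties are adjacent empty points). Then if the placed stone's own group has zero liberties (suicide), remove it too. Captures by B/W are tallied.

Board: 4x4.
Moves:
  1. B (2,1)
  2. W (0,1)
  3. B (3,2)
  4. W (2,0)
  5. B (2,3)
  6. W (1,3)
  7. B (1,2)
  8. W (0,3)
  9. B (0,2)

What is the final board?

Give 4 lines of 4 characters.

Answer: .WB.
..B.
WB.B
..B.

Derivation:
Move 1: B@(2,1) -> caps B=0 W=0
Move 2: W@(0,1) -> caps B=0 W=0
Move 3: B@(3,2) -> caps B=0 W=0
Move 4: W@(2,0) -> caps B=0 W=0
Move 5: B@(2,3) -> caps B=0 W=0
Move 6: W@(1,3) -> caps B=0 W=0
Move 7: B@(1,2) -> caps B=0 W=0
Move 8: W@(0,3) -> caps B=0 W=0
Move 9: B@(0,2) -> caps B=2 W=0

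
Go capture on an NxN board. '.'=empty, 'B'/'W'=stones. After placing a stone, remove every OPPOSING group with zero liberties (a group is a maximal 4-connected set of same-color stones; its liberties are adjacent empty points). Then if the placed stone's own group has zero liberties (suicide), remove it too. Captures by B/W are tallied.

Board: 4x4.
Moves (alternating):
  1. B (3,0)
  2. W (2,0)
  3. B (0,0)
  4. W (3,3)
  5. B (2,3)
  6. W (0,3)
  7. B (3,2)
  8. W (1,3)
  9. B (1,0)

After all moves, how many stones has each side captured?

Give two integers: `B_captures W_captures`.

Answer: 1 0

Derivation:
Move 1: B@(3,0) -> caps B=0 W=0
Move 2: W@(2,0) -> caps B=0 W=0
Move 3: B@(0,0) -> caps B=0 W=0
Move 4: W@(3,3) -> caps B=0 W=0
Move 5: B@(2,3) -> caps B=0 W=0
Move 6: W@(0,3) -> caps B=0 W=0
Move 7: B@(3,2) -> caps B=1 W=0
Move 8: W@(1,3) -> caps B=1 W=0
Move 9: B@(1,0) -> caps B=1 W=0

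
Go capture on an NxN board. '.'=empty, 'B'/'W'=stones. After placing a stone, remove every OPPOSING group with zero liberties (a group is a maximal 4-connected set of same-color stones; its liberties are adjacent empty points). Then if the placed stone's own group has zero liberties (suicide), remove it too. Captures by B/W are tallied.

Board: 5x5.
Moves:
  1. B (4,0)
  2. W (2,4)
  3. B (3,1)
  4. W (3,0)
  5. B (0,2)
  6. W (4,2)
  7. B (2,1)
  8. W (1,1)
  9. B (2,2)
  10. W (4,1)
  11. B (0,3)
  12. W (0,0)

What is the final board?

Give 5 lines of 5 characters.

Answer: W.BB.
.W...
.BB.W
WB...
.WW..

Derivation:
Move 1: B@(4,0) -> caps B=0 W=0
Move 2: W@(2,4) -> caps B=0 W=0
Move 3: B@(3,1) -> caps B=0 W=0
Move 4: W@(3,0) -> caps B=0 W=0
Move 5: B@(0,2) -> caps B=0 W=0
Move 6: W@(4,2) -> caps B=0 W=0
Move 7: B@(2,1) -> caps B=0 W=0
Move 8: W@(1,1) -> caps B=0 W=0
Move 9: B@(2,2) -> caps B=0 W=0
Move 10: W@(4,1) -> caps B=0 W=1
Move 11: B@(0,3) -> caps B=0 W=1
Move 12: W@(0,0) -> caps B=0 W=1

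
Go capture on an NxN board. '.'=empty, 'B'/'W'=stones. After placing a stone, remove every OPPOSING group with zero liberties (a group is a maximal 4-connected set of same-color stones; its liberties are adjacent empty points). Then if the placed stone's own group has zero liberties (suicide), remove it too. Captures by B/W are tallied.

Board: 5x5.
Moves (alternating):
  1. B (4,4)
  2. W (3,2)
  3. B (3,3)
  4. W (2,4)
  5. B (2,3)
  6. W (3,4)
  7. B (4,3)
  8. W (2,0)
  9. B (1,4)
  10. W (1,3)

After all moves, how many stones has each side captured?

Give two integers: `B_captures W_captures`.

Answer: 2 0

Derivation:
Move 1: B@(4,4) -> caps B=0 W=0
Move 2: W@(3,2) -> caps B=0 W=0
Move 3: B@(3,3) -> caps B=0 W=0
Move 4: W@(2,4) -> caps B=0 W=0
Move 5: B@(2,3) -> caps B=0 W=0
Move 6: W@(3,4) -> caps B=0 W=0
Move 7: B@(4,3) -> caps B=0 W=0
Move 8: W@(2,0) -> caps B=0 W=0
Move 9: B@(1,4) -> caps B=2 W=0
Move 10: W@(1,3) -> caps B=2 W=0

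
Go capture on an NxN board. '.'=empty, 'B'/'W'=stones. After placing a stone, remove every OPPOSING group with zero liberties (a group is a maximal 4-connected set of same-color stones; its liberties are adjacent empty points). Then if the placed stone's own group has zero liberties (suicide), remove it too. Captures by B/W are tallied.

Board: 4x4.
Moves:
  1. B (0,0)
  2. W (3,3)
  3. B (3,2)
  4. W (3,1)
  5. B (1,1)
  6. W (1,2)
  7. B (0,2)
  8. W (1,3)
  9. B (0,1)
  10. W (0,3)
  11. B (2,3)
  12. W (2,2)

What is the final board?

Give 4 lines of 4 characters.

Answer: BBBW
.BWW
..WB
.WB.

Derivation:
Move 1: B@(0,0) -> caps B=0 W=0
Move 2: W@(3,3) -> caps B=0 W=0
Move 3: B@(3,2) -> caps B=0 W=0
Move 4: W@(3,1) -> caps B=0 W=0
Move 5: B@(1,1) -> caps B=0 W=0
Move 6: W@(1,2) -> caps B=0 W=0
Move 7: B@(0,2) -> caps B=0 W=0
Move 8: W@(1,3) -> caps B=0 W=0
Move 9: B@(0,1) -> caps B=0 W=0
Move 10: W@(0,3) -> caps B=0 W=0
Move 11: B@(2,3) -> caps B=1 W=0
Move 12: W@(2,2) -> caps B=1 W=0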